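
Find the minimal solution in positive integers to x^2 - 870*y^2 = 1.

(x, y) = (59, 2)

First expand sqrt(870) as a continued fraction. With x_i = (sqrt(870) + m_i)/d_i and (m_0, d_0) = (0, 1): a_0 = floor(sqrt(870)) = 29, since 29^2 = 841 <= 870 < 900 = 30^2.
Iterate m_{i+1} = d_i*a_i - m_i, d_{i+1} = (870 - m_{i+1}^2)/d_i, a_{i+1} = floor((a_0 + m_{i+1})/d_{i+1}):
  m_1 = 1*29 - 0 = 29, d_1 = (870 - 29^2)/1 = 29/1 = 29, a_1 = floor((29 + 29)/29) = 2.
  m_2 = 29*2 - 29 = 29, d_2 = (870 - 29^2)/29 = 29/29 = 1, a_2 = floor((29 + 29)/1) = 58.
  m_3 = 1*58 - 29 = 29, d_3 = (870 - 29^2)/1 = 29/1 = 29: (m_3, d_3) = (m_1, d_1) = (29, 29), so from here the quotients repeat a_1, a_2; the period length is 2.
So sqrt(870) = [29; (2, 58)] with period length k = 2.
k is even, so the fundamental solution of x^2 - 870y^2 = 1 is (p_{k-1}, q_{k-1}) = (p_1, q_1); compute convergents through index 1.
Convergents (p_i = a_i*p_{i-1} + p_{i-2}, q_i = a_i*q_{i-1} + q_{i-2} with p_{-2}=0, p_{-1}=1, q_{-2}=1, q_{-1}=0):
  i=0: a_0=29, p_0 = 29*1 + 0 = 29, q_0 = 29*0 + 1 = 1.
  i=1: a_1=2, p_1 = 2*29 + 1 = 59, q_1 = 2*1 + 0 = 2.
Check: 59^2 - 870*2^2 = 3481 - 3480 = 1, so (x, y) = (59, 2) solves the equation, and by the theorem it is the least positive solution.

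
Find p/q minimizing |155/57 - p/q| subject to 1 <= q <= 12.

19/7

Expand x = 155/57 as a continued fraction with the Euclidean algorithm:
  155 = 2*57 + 41, so a_0 = 2.
  57 = 1*41 + 16, so a_1 = 1.
  41 = 2*16 + 9, so a_2 = 2.
  16 = 1*9 + 7, so a_3 = 1.
  9 = 1*7 + 2, so a_4 = 1.
  7 = 3*2 + 1, so a_5 = 3.
  2 = 2*1 + 0, so a_6 = 2.
so x = [2; 1, 2, 1, 1, 3, 2].
Convergents (p_i = a_i*p_{i-1} + p_{i-2}, q_i = a_i*q_{i-1} + q_{i-2} with p_{-2}=0, p_{-1}=1, q_{-2}=1, q_{-1}=0), until the denominator exceeds 12:
  i=0: a_0=2, p_0 = 2*1 + 0 = 2, q_0 = 2*0 + 1 = 1.
  i=1: a_1=1, p_1 = 1*2 + 1 = 3, q_1 = 1*1 + 0 = 1.
  i=2: a_2=2, p_2 = 2*3 + 2 = 8, q_2 = 2*1 + 1 = 3.
  i=3: a_3=1, p_3 = 1*8 + 3 = 11, q_3 = 1*3 + 1 = 4.
  i=4: a_4=1, p_4 = 1*11 + 8 = 19, q_4 = 1*4 + 3 = 7.
  i=5: a_5=3, p_5 = 3*19 + 11 = 68, q_5 = 3*7 + 4 = 25.
q_5 = 25 > 12, so the last convergent with denominator <= 12 is p_4/q_4 = 19/7.
The closest fraction with denominator <= 12 is either p_4/q_4 or the intermediate fraction (k*p_4 + p_3)/(k*q_4 + q_3) with the largest k >= 1 whose denominator stays <= 12; these approach x as k grows, and every other convergent or intermediate fraction in range is farther away.
Largest k: floor((12 - q_3)/q_4) = floor((12 - 4)/7) = 1.
That gives (1*19 + 11)/(1*7 + 4) = 30/11.
Compare the errors: |x - 19/7| = |155*7 - 19*57|/(57*7) = 2/399, and |x - 30/11| = |155*11 - 30*57|/(57*11) = 5/627.
Cross-multiplying, 2*627 = 1254 < 1995 = 5*399, so 2/399 is smaller: the convergent 19/7 is closer to x than 30/11.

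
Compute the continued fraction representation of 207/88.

[2; 2, 1, 5, 5]

Run the Euclidean algorithm on 207 and 88; the successive quotients are the partial quotients a_0, a_1, ... (each step inverts the fractional part left over by the previous one):
  207 = 2*88 + 31, so a_0 = 2.
  88 = 2*31 + 26, so a_1 = 2.
  31 = 1*26 + 5, so a_2 = 1.
  26 = 5*5 + 1, so a_3 = 5.
  5 = 5*1 + 0, so a_4 = 5.
The remainder reaches 0 after 5 divisions, so the expansion has 5 partial quotients, read off in order.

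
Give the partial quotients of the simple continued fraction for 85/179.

Run the Euclidean algorithm on 85 and 179; the successive quotients are the partial quotients a_0, a_1, ... (each step inverts the fractional part left over by the previous one):
  85 = 0*179 + 85, so a_0 = 0.
  179 = 2*85 + 9, so a_1 = 2.
  85 = 9*9 + 4, so a_2 = 9.
  9 = 2*4 + 1, so a_3 = 2.
  4 = 4*1 + 0, so a_4 = 4.
The remainder reaches 0 after 5 divisions, so the expansion has 5 partial quotients, read off in order.

[0; 2, 9, 2, 4]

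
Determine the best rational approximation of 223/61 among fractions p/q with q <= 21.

Expand x = 223/61 as a continued fraction with the Euclidean algorithm:
  223 = 3*61 + 40, so a_0 = 3.
  61 = 1*40 + 21, so a_1 = 1.
  40 = 1*21 + 19, so a_2 = 1.
  21 = 1*19 + 2, so a_3 = 1.
  19 = 9*2 + 1, so a_4 = 9.
  2 = 2*1 + 0, so a_5 = 2.
so x = [3; 1, 1, 1, 9, 2].
Convergents (p_i = a_i*p_{i-1} + p_{i-2}, q_i = a_i*q_{i-1} + q_{i-2} with p_{-2}=0, p_{-1}=1, q_{-2}=1, q_{-1}=0), until the denominator exceeds 21:
  i=0: a_0=3, p_0 = 3*1 + 0 = 3, q_0 = 3*0 + 1 = 1.
  i=1: a_1=1, p_1 = 1*3 + 1 = 4, q_1 = 1*1 + 0 = 1.
  i=2: a_2=1, p_2 = 1*4 + 3 = 7, q_2 = 1*1 + 1 = 2.
  i=3: a_3=1, p_3 = 1*7 + 4 = 11, q_3 = 1*2 + 1 = 3.
  i=4: a_4=9, p_4 = 9*11 + 7 = 106, q_4 = 9*3 + 2 = 29.
q_4 = 29 > 21, so the last convergent with denominator <= 21 is p_3/q_3 = 11/3.
The closest fraction with denominator <= 21 is either p_3/q_3 or the intermediate fraction (k*p_3 + p_2)/(k*q_3 + q_2) with the largest k >= 1 whose denominator stays <= 21; these approach x as k grows, and every other convergent or intermediate fraction in range is farther away.
Largest k: floor((21 - q_2)/q_3) = floor((21 - 2)/3) = 6.
That gives (6*11 + 7)/(6*3 + 2) = 73/20.
Compare the errors: |x - 11/3| = |223*3 - 11*61|/(61*3) = 2/183, and |x - 73/20| = |223*20 - 73*61|/(61*20) = 7/1220.
Cross-multiplying, 7*183 = 1281 < 2440 = 2*1220, so 7/1220 is smaller: the intermediate fraction 73/20 is closer to x than 11/3.

73/20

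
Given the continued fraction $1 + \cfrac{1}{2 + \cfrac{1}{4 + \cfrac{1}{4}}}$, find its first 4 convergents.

1/1, 3/2, 13/9, 55/38

Using the convergent recurrence p_i = a_i*p_{i-1} + p_{i-2}, q_i = a_i*q_{i-1} + q_{i-2} with p_{-2}=0, p_{-1}=1, q_{-2}=1, q_{-1}=0:
  i=0: a_0=1, p_0 = 1*1 + 0 = 1, q_0 = 1*0 + 1 = 1.
  i=1: a_1=2, p_1 = 2*1 + 1 = 3, q_1 = 2*1 + 0 = 2.
  i=2: a_2=4, p_2 = 4*3 + 1 = 13, q_2 = 4*2 + 1 = 9.
  i=3: a_3=4, p_3 = 4*13 + 3 = 55, q_3 = 4*9 + 2 = 38.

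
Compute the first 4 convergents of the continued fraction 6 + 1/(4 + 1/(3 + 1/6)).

Using the convergent recurrence p_i = a_i*p_{i-1} + p_{i-2}, q_i = a_i*q_{i-1} + q_{i-2} with p_{-2}=0, p_{-1}=1, q_{-2}=1, q_{-1}=0:
  i=0: a_0=6, p_0 = 6*1 + 0 = 6, q_0 = 6*0 + 1 = 1.
  i=1: a_1=4, p_1 = 4*6 + 1 = 25, q_1 = 4*1 + 0 = 4.
  i=2: a_2=3, p_2 = 3*25 + 6 = 81, q_2 = 3*4 + 1 = 13.
  i=3: a_3=6, p_3 = 6*81 + 25 = 511, q_3 = 6*13 + 4 = 82.

6/1, 25/4, 81/13, 511/82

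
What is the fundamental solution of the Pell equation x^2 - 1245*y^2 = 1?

First expand sqrt(1245) as a continued fraction. With x_i = (sqrt(1245) + m_i)/d_i and (m_0, d_0) = (0, 1): a_0 = floor(sqrt(1245)) = 35, since 35^2 = 1225 <= 1245 < 1296 = 36^2.
Iterate m_{i+1} = d_i*a_i - m_i, d_{i+1} = (1245 - m_{i+1}^2)/d_i, a_{i+1} = floor((a_0 + m_{i+1})/d_{i+1}):
  m_1 = 1*35 - 0 = 35, d_1 = (1245 - 35^2)/1 = 20/1 = 20, a_1 = floor((35 + 35)/20) = 3.
  m_2 = 20*3 - 35 = 25, d_2 = (1245 - 25^2)/20 = 620/20 = 31, a_2 = floor((35 + 25)/31) = 1.
  m_3 = 31*1 - 25 = 6, d_3 = (1245 - 6^2)/31 = 1209/31 = 39, a_3 = floor((35 + 6)/39) = 1.
  m_4 = 39*1 - 6 = 33, d_4 = (1245 - 33^2)/39 = 156/39 = 4, a_4 = floor((35 + 33)/4) = 17.
  m_5 = 4*17 - 33 = 35, d_5 = (1245 - 35^2)/4 = 20/4 = 5, a_5 = floor((35 + 35)/5) = 14.
  m_6 = 5*14 - 35 = 35, d_6 = (1245 - 35^2)/5 = 20/5 = 4, a_6 = floor((35 + 35)/4) = 17.
  m_7 = 4*17 - 35 = 33, d_7 = (1245 - 33^2)/4 = 156/4 = 39, a_7 = floor((35 + 33)/39) = 1.
  m_8 = 39*1 - 33 = 6, d_8 = (1245 - 6^2)/39 = 1209/39 = 31, a_8 = floor((35 + 6)/31) = 1.
  m_9 = 31*1 - 6 = 25, d_9 = (1245 - 25^2)/31 = 620/31 = 20, a_9 = floor((35 + 25)/20) = 3.
  m_10 = 20*3 - 25 = 35, d_10 = (1245 - 35^2)/20 = 20/20 = 1, a_10 = floor((35 + 35)/1) = 70.
  m_11 = 1*70 - 35 = 35, d_11 = (1245 - 35^2)/1 = 20/1 = 20: (m_11, d_11) = (m_1, d_1) = (35, 20), so from here the quotients repeat a_1, ..., a_10; the period length is 10.
So sqrt(1245) = [35; (3, 1, 1, 17, 14, 17, 1, 1, 3, 70)] with period length k = 10.
k is even, so the fundamental solution of x^2 - 1245y^2 = 1 is (p_{k-1}, q_{k-1}) = (p_9, q_9); compute convergents through index 9.
Convergents (p_i = a_i*p_{i-1} + p_{i-2}, q_i = a_i*q_{i-1} + q_{i-2} with p_{-2}=0, p_{-1}=1, q_{-2}=1, q_{-1}=0):
  i=0: a_0=35, p_0 = 35*1 + 0 = 35, q_0 = 35*0 + 1 = 1.
  i=1: a_1=3, p_1 = 3*35 + 1 = 106, q_1 = 3*1 + 0 = 3.
  i=2: a_2=1, p_2 = 1*106 + 35 = 141, q_2 = 1*3 + 1 = 4.
  i=3: a_3=1, p_3 = 1*141 + 106 = 247, q_3 = 1*4 + 3 = 7.
  i=4: a_4=17, p_4 = 17*247 + 141 = 4340, q_4 = 17*7 + 4 = 123.
  i=5: a_5=14, p_5 = 14*4340 + 247 = 61007, q_5 = 14*123 + 7 = 1729.
  i=6: a_6=17, p_6 = 17*61007 + 4340 = 1041459, q_6 = 17*1729 + 123 = 29516.
  i=7: a_7=1, p_7 = 1*1041459 + 61007 = 1102466, q_7 = 1*29516 + 1729 = 31245.
  i=8: a_8=1, p_8 = 1*1102466 + 1041459 = 2143925, q_8 = 1*31245 + 29516 = 60761.
  i=9: a_9=3, p_9 = 3*2143925 + 1102466 = 7534241, q_9 = 3*60761 + 31245 = 213528.
Check: 7534241^2 - 1245*213528^2 = 56764787446081 - 56764787446080 = 1, so (x, y) = (7534241, 213528) solves the equation, and by the theorem it is the least positive solution.

(x, y) = (7534241, 213528)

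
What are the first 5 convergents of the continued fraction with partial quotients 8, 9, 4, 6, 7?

Using the convergent recurrence p_i = a_i*p_{i-1} + p_{i-2}, q_i = a_i*q_{i-1} + q_{i-2} with p_{-2}=0, p_{-1}=1, q_{-2}=1, q_{-1}=0:
  i=0: a_0=8, p_0 = 8*1 + 0 = 8, q_0 = 8*0 + 1 = 1.
  i=1: a_1=9, p_1 = 9*8 + 1 = 73, q_1 = 9*1 + 0 = 9.
  i=2: a_2=4, p_2 = 4*73 + 8 = 300, q_2 = 4*9 + 1 = 37.
  i=3: a_3=6, p_3 = 6*300 + 73 = 1873, q_3 = 6*37 + 9 = 231.
  i=4: a_4=7, p_4 = 7*1873 + 300 = 13411, q_4 = 7*231 + 37 = 1654.

8/1, 73/9, 300/37, 1873/231, 13411/1654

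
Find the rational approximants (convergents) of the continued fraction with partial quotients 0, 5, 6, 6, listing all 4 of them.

0/1, 1/5, 6/31, 37/191

Using the convergent recurrence p_i = a_i*p_{i-1} + p_{i-2}, q_i = a_i*q_{i-1} + q_{i-2} with p_{-2}=0, p_{-1}=1, q_{-2}=1, q_{-1}=0:
  i=0: a_0=0, p_0 = 0*1 + 0 = 0, q_0 = 0*0 + 1 = 1.
  i=1: a_1=5, p_1 = 5*0 + 1 = 1, q_1 = 5*1 + 0 = 5.
  i=2: a_2=6, p_2 = 6*1 + 0 = 6, q_2 = 6*5 + 1 = 31.
  i=3: a_3=6, p_3 = 6*6 + 1 = 37, q_3 = 6*31 + 5 = 191.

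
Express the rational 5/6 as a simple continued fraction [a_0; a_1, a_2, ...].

[0; 1, 5]

Run the Euclidean algorithm on 5 and 6; the successive quotients are the partial quotients a_0, a_1, ... (each step inverts the fractional part left over by the previous one):
  5 = 0*6 + 5, so a_0 = 0.
  6 = 1*5 + 1, so a_1 = 1.
  5 = 5*1 + 0, so a_2 = 5.
The remainder reaches 0 after 3 divisions, so the expansion has 3 partial quotients, read off in order.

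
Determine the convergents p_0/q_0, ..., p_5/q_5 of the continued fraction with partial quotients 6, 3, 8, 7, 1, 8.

6/1, 19/3, 158/25, 1125/178, 1283/203, 11389/1802

Using the convergent recurrence p_i = a_i*p_{i-1} + p_{i-2}, q_i = a_i*q_{i-1} + q_{i-2} with p_{-2}=0, p_{-1}=1, q_{-2}=1, q_{-1}=0:
  i=0: a_0=6, p_0 = 6*1 + 0 = 6, q_0 = 6*0 + 1 = 1.
  i=1: a_1=3, p_1 = 3*6 + 1 = 19, q_1 = 3*1 + 0 = 3.
  i=2: a_2=8, p_2 = 8*19 + 6 = 158, q_2 = 8*3 + 1 = 25.
  i=3: a_3=7, p_3 = 7*158 + 19 = 1125, q_3 = 7*25 + 3 = 178.
  i=4: a_4=1, p_4 = 1*1125 + 158 = 1283, q_4 = 1*178 + 25 = 203.
  i=5: a_5=8, p_5 = 8*1283 + 1125 = 11389, q_5 = 8*203 + 178 = 1802.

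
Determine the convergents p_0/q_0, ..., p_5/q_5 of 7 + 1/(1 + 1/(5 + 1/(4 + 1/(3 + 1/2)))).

7/1, 8/1, 47/6, 196/25, 635/81, 1466/187

Using the convergent recurrence p_i = a_i*p_{i-1} + p_{i-2}, q_i = a_i*q_{i-1} + q_{i-2} with p_{-2}=0, p_{-1}=1, q_{-2}=1, q_{-1}=0:
  i=0: a_0=7, p_0 = 7*1 + 0 = 7, q_0 = 7*0 + 1 = 1.
  i=1: a_1=1, p_1 = 1*7 + 1 = 8, q_1 = 1*1 + 0 = 1.
  i=2: a_2=5, p_2 = 5*8 + 7 = 47, q_2 = 5*1 + 1 = 6.
  i=3: a_3=4, p_3 = 4*47 + 8 = 196, q_3 = 4*6 + 1 = 25.
  i=4: a_4=3, p_4 = 3*196 + 47 = 635, q_4 = 3*25 + 6 = 81.
  i=5: a_5=2, p_5 = 2*635 + 196 = 1466, q_5 = 2*81 + 25 = 187.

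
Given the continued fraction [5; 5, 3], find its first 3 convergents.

5/1, 26/5, 83/16

Using the convergent recurrence p_i = a_i*p_{i-1} + p_{i-2}, q_i = a_i*q_{i-1} + q_{i-2} with p_{-2}=0, p_{-1}=1, q_{-2}=1, q_{-1}=0:
  i=0: a_0=5, p_0 = 5*1 + 0 = 5, q_0 = 5*0 + 1 = 1.
  i=1: a_1=5, p_1 = 5*5 + 1 = 26, q_1 = 5*1 + 0 = 5.
  i=2: a_2=3, p_2 = 3*26 + 5 = 83, q_2 = 3*5 + 1 = 16.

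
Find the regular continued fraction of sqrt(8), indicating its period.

Write x_i = (sqrt(8) + m_i)/d_i with (m_0, d_0) = (0, 1). a_0 = floor(sqrt(8)) = 2, since 2^2 = 4 <= 8 < 9 = 3^2.
Iterate m_{i+1} = d_i*a_i - m_i, d_{i+1} = (8 - m_{i+1}^2)/d_i, a_{i+1} = floor((a_0 + m_{i+1})/d_{i+1}):
  m_1 = 1*2 - 0 = 2, d_1 = (8 - 2^2)/1 = 4/1 = 4, a_1 = floor((2 + 2)/4) = 1.
  m_2 = 4*1 - 2 = 2, d_2 = (8 - 2^2)/4 = 4/4 = 1, a_2 = floor((2 + 2)/1) = 4.
  m_3 = 1*4 - 2 = 2, d_3 = (8 - 2^2)/1 = 4/1 = 4: (m_3, d_3) = (m_1, d_1) = (2, 4), so from here the quotients repeat a_1, a_2; the period length is 2.
Hence the expansion of sqrt(8) is a_0 = 2 followed by the repeating block 1, 4 (period 2).

[2; (1, 4)]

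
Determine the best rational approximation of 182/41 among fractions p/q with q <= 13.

40/9

Expand x = 182/41 as a continued fraction with the Euclidean algorithm:
  182 = 4*41 + 18, so a_0 = 4.
  41 = 2*18 + 5, so a_1 = 2.
  18 = 3*5 + 3, so a_2 = 3.
  5 = 1*3 + 2, so a_3 = 1.
  3 = 1*2 + 1, so a_4 = 1.
  2 = 2*1 + 0, so a_5 = 2.
so x = [4; 2, 3, 1, 1, 2].
Convergents (p_i = a_i*p_{i-1} + p_{i-2}, q_i = a_i*q_{i-1} + q_{i-2} with p_{-2}=0, p_{-1}=1, q_{-2}=1, q_{-1}=0), until the denominator exceeds 13:
  i=0: a_0=4, p_0 = 4*1 + 0 = 4, q_0 = 4*0 + 1 = 1.
  i=1: a_1=2, p_1 = 2*4 + 1 = 9, q_1 = 2*1 + 0 = 2.
  i=2: a_2=3, p_2 = 3*9 + 4 = 31, q_2 = 3*2 + 1 = 7.
  i=3: a_3=1, p_3 = 1*31 + 9 = 40, q_3 = 1*7 + 2 = 9.
  i=4: a_4=1, p_4 = 1*40 + 31 = 71, q_4 = 1*9 + 7 = 16.
q_4 = 16 > 13, so the last convergent with denominator <= 13 is p_3/q_3 = 40/9.
The closest fraction with denominator <= 13 is either p_3/q_3 or the intermediate fraction (k*p_3 + p_2)/(k*q_3 + q_2) with the largest k >= 1 whose denominator stays <= 13; these approach x as k grows, and every other convergent or intermediate fraction in range is farther away.
Largest k: floor((13 - q_2)/q_3) = floor((13 - 7)/9) = 0.
Since k = 0, no intermediate fraction beyond p_3/q_3 has denominator <= 13, so the convergent 40/9 is the closest (its error is |182*9 - 40*41|/(41*9) = 2/369).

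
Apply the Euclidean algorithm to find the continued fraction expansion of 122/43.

Run the Euclidean algorithm on 122 and 43; the successive quotients are the partial quotients a_0, a_1, ... (each step inverts the fractional part left over by the previous one):
  122 = 2*43 + 36, so a_0 = 2.
  43 = 1*36 + 7, so a_1 = 1.
  36 = 5*7 + 1, so a_2 = 5.
  7 = 7*1 + 0, so a_3 = 7.
The remainder reaches 0 after 4 divisions, so the expansion has 4 partial quotients, read off in order.

[2; 1, 5, 7]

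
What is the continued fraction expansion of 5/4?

Run the Euclidean algorithm on 5 and 4; the successive quotients are the partial quotients a_0, a_1, ... (each step inverts the fractional part left over by the previous one):
  5 = 1*4 + 1, so a_0 = 1.
  4 = 4*1 + 0, so a_1 = 4.
The remainder reaches 0 after 2 divisions, so the expansion has 2 partial quotients, read off in order.

[1; 4]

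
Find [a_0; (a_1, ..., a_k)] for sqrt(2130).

Write x_i = (sqrt(2130) + m_i)/d_i with (m_0, d_0) = (0, 1). a_0 = floor(sqrt(2130)) = 46, since 46^2 = 2116 <= 2130 < 2209 = 47^2.
Iterate m_{i+1} = d_i*a_i - m_i, d_{i+1} = (2130 - m_{i+1}^2)/d_i, a_{i+1} = floor((a_0 + m_{i+1})/d_{i+1}):
  m_1 = 1*46 - 0 = 46, d_1 = (2130 - 46^2)/1 = 14/1 = 14, a_1 = floor((46 + 46)/14) = 6.
  m_2 = 14*6 - 46 = 38, d_2 = (2130 - 38^2)/14 = 686/14 = 49, a_2 = floor((46 + 38)/49) = 1.
  m_3 = 49*1 - 38 = 11, d_3 = (2130 - 11^2)/49 = 2009/49 = 41, a_3 = floor((46 + 11)/41) = 1.
  m_4 = 41*1 - 11 = 30, d_4 = (2130 - 30^2)/41 = 1230/41 = 30, a_4 = floor((46 + 30)/30) = 2.
  m_5 = 30*2 - 30 = 30, d_5 = (2130 - 30^2)/30 = 1230/30 = 41, a_5 = floor((46 + 30)/41) = 1.
  m_6 = 41*1 - 30 = 11, d_6 = (2130 - 11^2)/41 = 2009/41 = 49, a_6 = floor((46 + 11)/49) = 1.
  m_7 = 49*1 - 11 = 38, d_7 = (2130 - 38^2)/49 = 686/49 = 14, a_7 = floor((46 + 38)/14) = 6.
  m_8 = 14*6 - 38 = 46, d_8 = (2130 - 46^2)/14 = 14/14 = 1, a_8 = floor((46 + 46)/1) = 92.
  m_9 = 1*92 - 46 = 46, d_9 = (2130 - 46^2)/1 = 14/1 = 14: (m_9, d_9) = (m_1, d_1) = (46, 14), so from here the quotients repeat a_1, ..., a_8; the period length is 8.
Hence the expansion of sqrt(2130) is a_0 = 46 followed by the repeating block 6, 1, 1, 2, 1, 1, 6, 92 (period 8).

[46; (6, 1, 1, 2, 1, 1, 6, 92)]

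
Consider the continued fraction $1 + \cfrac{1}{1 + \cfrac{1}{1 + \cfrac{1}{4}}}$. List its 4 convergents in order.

Using the convergent recurrence p_i = a_i*p_{i-1} + p_{i-2}, q_i = a_i*q_{i-1} + q_{i-2} with p_{-2}=0, p_{-1}=1, q_{-2}=1, q_{-1}=0:
  i=0: a_0=1, p_0 = 1*1 + 0 = 1, q_0 = 1*0 + 1 = 1.
  i=1: a_1=1, p_1 = 1*1 + 1 = 2, q_1 = 1*1 + 0 = 1.
  i=2: a_2=1, p_2 = 1*2 + 1 = 3, q_2 = 1*1 + 1 = 2.
  i=3: a_3=4, p_3 = 4*3 + 2 = 14, q_3 = 4*2 + 1 = 9.

1/1, 2/1, 3/2, 14/9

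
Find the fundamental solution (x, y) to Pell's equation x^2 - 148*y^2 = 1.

(x, y) = (73, 6)

First expand sqrt(148) as a continued fraction. With x_i = (sqrt(148) + m_i)/d_i and (m_0, d_0) = (0, 1): a_0 = floor(sqrt(148)) = 12, since 12^2 = 144 <= 148 < 169 = 13^2.
Iterate m_{i+1} = d_i*a_i - m_i, d_{i+1} = (148 - m_{i+1}^2)/d_i, a_{i+1} = floor((a_0 + m_{i+1})/d_{i+1}):
  m_1 = 1*12 - 0 = 12, d_1 = (148 - 12^2)/1 = 4/1 = 4, a_1 = floor((12 + 12)/4) = 6.
  m_2 = 4*6 - 12 = 12, d_2 = (148 - 12^2)/4 = 4/4 = 1, a_2 = floor((12 + 12)/1) = 24.
  m_3 = 1*24 - 12 = 12, d_3 = (148 - 12^2)/1 = 4/1 = 4: (m_3, d_3) = (m_1, d_1) = (12, 4), so from here the quotients repeat a_1, a_2; the period length is 2.
So sqrt(148) = [12; (6, 24)] with period length k = 2.
k is even, so the fundamental solution of x^2 - 148y^2 = 1 is (p_{k-1}, q_{k-1}) = (p_1, q_1); compute convergents through index 1.
Convergents (p_i = a_i*p_{i-1} + p_{i-2}, q_i = a_i*q_{i-1} + q_{i-2} with p_{-2}=0, p_{-1}=1, q_{-2}=1, q_{-1}=0):
  i=0: a_0=12, p_0 = 12*1 + 0 = 12, q_0 = 12*0 + 1 = 1.
  i=1: a_1=6, p_1 = 6*12 + 1 = 73, q_1 = 6*1 + 0 = 6.
Check: 73^2 - 148*6^2 = 5329 - 5328 = 1, so (x, y) = (73, 6) solves the equation, and by the theorem it is the least positive solution.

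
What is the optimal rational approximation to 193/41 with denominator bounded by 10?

Expand x = 193/41 as a continued fraction with the Euclidean algorithm:
  193 = 4*41 + 29, so a_0 = 4.
  41 = 1*29 + 12, so a_1 = 1.
  29 = 2*12 + 5, so a_2 = 2.
  12 = 2*5 + 2, so a_3 = 2.
  5 = 2*2 + 1, so a_4 = 2.
  2 = 2*1 + 0, so a_5 = 2.
so x = [4; 1, 2, 2, 2, 2].
Convergents (p_i = a_i*p_{i-1} + p_{i-2}, q_i = a_i*q_{i-1} + q_{i-2} with p_{-2}=0, p_{-1}=1, q_{-2}=1, q_{-1}=0), until the denominator exceeds 10:
  i=0: a_0=4, p_0 = 4*1 + 0 = 4, q_0 = 4*0 + 1 = 1.
  i=1: a_1=1, p_1 = 1*4 + 1 = 5, q_1 = 1*1 + 0 = 1.
  i=2: a_2=2, p_2 = 2*5 + 4 = 14, q_2 = 2*1 + 1 = 3.
  i=3: a_3=2, p_3 = 2*14 + 5 = 33, q_3 = 2*3 + 1 = 7.
  i=4: a_4=2, p_4 = 2*33 + 14 = 80, q_4 = 2*7 + 3 = 17.
q_4 = 17 > 10, so the last convergent with denominator <= 10 is p_3/q_3 = 33/7.
The closest fraction with denominator <= 10 is either p_3/q_3 or the intermediate fraction (k*p_3 + p_2)/(k*q_3 + q_2) with the largest k >= 1 whose denominator stays <= 10; these approach x as k grows, and every other convergent or intermediate fraction in range is farther away.
Largest k: floor((10 - q_2)/q_3) = floor((10 - 3)/7) = 1.
That gives (1*33 + 14)/(1*7 + 3) = 47/10.
Compare the errors: |x - 33/7| = |193*7 - 33*41|/(41*7) = 2/287, and |x - 47/10| = |193*10 - 47*41|/(41*10) = 3/410.
Cross-multiplying, 2*410 = 820 < 861 = 3*287, so 2/287 is smaller: the convergent 33/7 is closer to x than 47/10.

33/7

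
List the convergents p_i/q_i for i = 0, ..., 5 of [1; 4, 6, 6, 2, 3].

Using the convergent recurrence p_i = a_i*p_{i-1} + p_{i-2}, q_i = a_i*q_{i-1} + q_{i-2} with p_{-2}=0, p_{-1}=1, q_{-2}=1, q_{-1}=0:
  i=0: a_0=1, p_0 = 1*1 + 0 = 1, q_0 = 1*0 + 1 = 1.
  i=1: a_1=4, p_1 = 4*1 + 1 = 5, q_1 = 4*1 + 0 = 4.
  i=2: a_2=6, p_2 = 6*5 + 1 = 31, q_2 = 6*4 + 1 = 25.
  i=3: a_3=6, p_3 = 6*31 + 5 = 191, q_3 = 6*25 + 4 = 154.
  i=4: a_4=2, p_4 = 2*191 + 31 = 413, q_4 = 2*154 + 25 = 333.
  i=5: a_5=3, p_5 = 3*413 + 191 = 1430, q_5 = 3*333 + 154 = 1153.

1/1, 5/4, 31/25, 191/154, 413/333, 1430/1153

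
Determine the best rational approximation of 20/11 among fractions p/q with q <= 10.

Expand x = 20/11 as a continued fraction with the Euclidean algorithm:
  20 = 1*11 + 9, so a_0 = 1.
  11 = 1*9 + 2, so a_1 = 1.
  9 = 4*2 + 1, so a_2 = 4.
  2 = 2*1 + 0, so a_3 = 2.
so x = [1; 1, 4, 2].
Convergents (p_i = a_i*p_{i-1} + p_{i-2}, q_i = a_i*q_{i-1} + q_{i-2} with p_{-2}=0, p_{-1}=1, q_{-2}=1, q_{-1}=0), until the denominator exceeds 10:
  i=0: a_0=1, p_0 = 1*1 + 0 = 1, q_0 = 1*0 + 1 = 1.
  i=1: a_1=1, p_1 = 1*1 + 1 = 2, q_1 = 1*1 + 0 = 1.
  i=2: a_2=4, p_2 = 4*2 + 1 = 9, q_2 = 4*1 + 1 = 5.
  i=3: a_3=2, p_3 = 2*9 + 2 = 20, q_3 = 2*5 + 1 = 11.
q_3 = 11 > 10, so the last convergent with denominator <= 10 is p_2/q_2 = 9/5.
The closest fraction with denominator <= 10 is either p_2/q_2 or the intermediate fraction (k*p_2 + p_1)/(k*q_2 + q_1) with the largest k >= 1 whose denominator stays <= 10; these approach x as k grows, and every other convergent or intermediate fraction in range is farther away.
Largest k: floor((10 - q_1)/q_2) = floor((10 - 1)/5) = 1.
That gives (1*9 + 2)/(1*5 + 1) = 11/6.
Compare the errors: |x - 9/5| = |20*5 - 9*11|/(11*5) = 1/55, and |x - 11/6| = |20*6 - 11*11|/(11*6) = 1/66.
Cross-multiplying, 1*55 = 55 < 66 = 1*66, so 1/66 is smaller: the intermediate fraction 11/6 is closer to x than 9/5.

11/6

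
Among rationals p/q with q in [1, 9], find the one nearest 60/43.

Expand x = 60/43 as a continued fraction with the Euclidean algorithm:
  60 = 1*43 + 17, so a_0 = 1.
  43 = 2*17 + 9, so a_1 = 2.
  17 = 1*9 + 8, so a_2 = 1.
  9 = 1*8 + 1, so a_3 = 1.
  8 = 8*1 + 0, so a_4 = 8.
so x = [1; 2, 1, 1, 8].
Convergents (p_i = a_i*p_{i-1} + p_{i-2}, q_i = a_i*q_{i-1} + q_{i-2} with p_{-2}=0, p_{-1}=1, q_{-2}=1, q_{-1}=0), until the denominator exceeds 9:
  i=0: a_0=1, p_0 = 1*1 + 0 = 1, q_0 = 1*0 + 1 = 1.
  i=1: a_1=2, p_1 = 2*1 + 1 = 3, q_1 = 2*1 + 0 = 2.
  i=2: a_2=1, p_2 = 1*3 + 1 = 4, q_2 = 1*2 + 1 = 3.
  i=3: a_3=1, p_3 = 1*4 + 3 = 7, q_3 = 1*3 + 2 = 5.
  i=4: a_4=8, p_4 = 8*7 + 4 = 60, q_4 = 8*5 + 3 = 43.
q_4 = 43 > 9, so the last convergent with denominator <= 9 is p_3/q_3 = 7/5.
The closest fraction with denominator <= 9 is either p_3/q_3 or the intermediate fraction (k*p_3 + p_2)/(k*q_3 + q_2) with the largest k >= 1 whose denominator stays <= 9; these approach x as k grows, and every other convergent or intermediate fraction in range is farther away.
Largest k: floor((9 - q_2)/q_3) = floor((9 - 3)/5) = 1.
That gives (1*7 + 4)/(1*5 + 3) = 11/8.
Compare the errors: |x - 7/5| = |60*5 - 7*43|/(43*5) = 1/215, and |x - 11/8| = |60*8 - 11*43|/(43*8) = 7/344.
Cross-multiplying, 1*344 = 344 < 1505 = 7*215, so 1/215 is smaller: the convergent 7/5 is closer to x than 11/8.

7/5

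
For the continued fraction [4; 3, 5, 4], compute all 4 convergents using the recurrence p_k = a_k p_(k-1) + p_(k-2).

Using the convergent recurrence p_i = a_i*p_{i-1} + p_{i-2}, q_i = a_i*q_{i-1} + q_{i-2} with p_{-2}=0, p_{-1}=1, q_{-2}=1, q_{-1}=0:
  i=0: a_0=4, p_0 = 4*1 + 0 = 4, q_0 = 4*0 + 1 = 1.
  i=1: a_1=3, p_1 = 3*4 + 1 = 13, q_1 = 3*1 + 0 = 3.
  i=2: a_2=5, p_2 = 5*13 + 4 = 69, q_2 = 5*3 + 1 = 16.
  i=3: a_3=4, p_3 = 4*69 + 13 = 289, q_3 = 4*16 + 3 = 67.

4/1, 13/3, 69/16, 289/67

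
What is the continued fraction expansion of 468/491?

Run the Euclidean algorithm on 468 and 491; the successive quotients are the partial quotients a_0, a_1, ... (each step inverts the fractional part left over by the previous one):
  468 = 0*491 + 468, so a_0 = 0.
  491 = 1*468 + 23, so a_1 = 1.
  468 = 20*23 + 8, so a_2 = 20.
  23 = 2*8 + 7, so a_3 = 2.
  8 = 1*7 + 1, so a_4 = 1.
  7 = 7*1 + 0, so a_5 = 7.
The remainder reaches 0 after 6 divisions, so the expansion has 6 partial quotients, read off in order.

[0; 1, 20, 2, 1, 7]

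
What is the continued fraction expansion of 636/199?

[3; 5, 9, 1, 3]

Run the Euclidean algorithm on 636 and 199; the successive quotients are the partial quotients a_0, a_1, ... (each step inverts the fractional part left over by the previous one):
  636 = 3*199 + 39, so a_0 = 3.
  199 = 5*39 + 4, so a_1 = 5.
  39 = 9*4 + 3, so a_2 = 9.
  4 = 1*3 + 1, so a_3 = 1.
  3 = 3*1 + 0, so a_4 = 3.
The remainder reaches 0 after 5 divisions, so the expansion has 5 partial quotients, read off in order.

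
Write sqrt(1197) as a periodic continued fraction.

[34; (1, 1, 2, 16, 1, 8, 1, 16, 2, 1, 1, 68)]

Write x_i = (sqrt(1197) + m_i)/d_i with (m_0, d_0) = (0, 1). a_0 = floor(sqrt(1197)) = 34, since 34^2 = 1156 <= 1197 < 1225 = 35^2.
Iterate m_{i+1} = d_i*a_i - m_i, d_{i+1} = (1197 - m_{i+1}^2)/d_i, a_{i+1} = floor((a_0 + m_{i+1})/d_{i+1}):
  m_1 = 1*34 - 0 = 34, d_1 = (1197 - 34^2)/1 = 41/1 = 41, a_1 = floor((34 + 34)/41) = 1.
  m_2 = 41*1 - 34 = 7, d_2 = (1197 - 7^2)/41 = 1148/41 = 28, a_2 = floor((34 + 7)/28) = 1.
  m_3 = 28*1 - 7 = 21, d_3 = (1197 - 21^2)/28 = 756/28 = 27, a_3 = floor((34 + 21)/27) = 2.
  m_4 = 27*2 - 21 = 33, d_4 = (1197 - 33^2)/27 = 108/27 = 4, a_4 = floor((34 + 33)/4) = 16.
  m_5 = 4*16 - 33 = 31, d_5 = (1197 - 31^2)/4 = 236/4 = 59, a_5 = floor((34 + 31)/59) = 1.
  m_6 = 59*1 - 31 = 28, d_6 = (1197 - 28^2)/59 = 413/59 = 7, a_6 = floor((34 + 28)/7) = 8.
  m_7 = 7*8 - 28 = 28, d_7 = (1197 - 28^2)/7 = 413/7 = 59, a_7 = floor((34 + 28)/59) = 1.
  m_8 = 59*1 - 28 = 31, d_8 = (1197 - 31^2)/59 = 236/59 = 4, a_8 = floor((34 + 31)/4) = 16.
  m_9 = 4*16 - 31 = 33, d_9 = (1197 - 33^2)/4 = 108/4 = 27, a_9 = floor((34 + 33)/27) = 2.
  m_10 = 27*2 - 33 = 21, d_10 = (1197 - 21^2)/27 = 756/27 = 28, a_10 = floor((34 + 21)/28) = 1.
  m_11 = 28*1 - 21 = 7, d_11 = (1197 - 7^2)/28 = 1148/28 = 41, a_11 = floor((34 + 7)/41) = 1.
  m_12 = 41*1 - 7 = 34, d_12 = (1197 - 34^2)/41 = 41/41 = 1, a_12 = floor((34 + 34)/1) = 68.
  m_13 = 1*68 - 34 = 34, d_13 = (1197 - 34^2)/1 = 41/1 = 41: (m_13, d_13) = (m_1, d_1) = (34, 41), so from here the quotients repeat a_1, ..., a_12; the period length is 12.
Hence the expansion of sqrt(1197) is a_0 = 34 followed by the repeating block 1, 1, 2, 16, 1, 8, 1, 16, 2, 1, 1, 68 (period 12).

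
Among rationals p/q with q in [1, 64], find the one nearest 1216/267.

Expand x = 1216/267 as a continued fraction with the Euclidean algorithm:
  1216 = 4*267 + 148, so a_0 = 4.
  267 = 1*148 + 119, so a_1 = 1.
  148 = 1*119 + 29, so a_2 = 1.
  119 = 4*29 + 3, so a_3 = 4.
  29 = 9*3 + 2, so a_4 = 9.
  3 = 1*2 + 1, so a_5 = 1.
  2 = 2*1 + 0, so a_6 = 2.
so x = [4; 1, 1, 4, 9, 1, 2].
Convergents (p_i = a_i*p_{i-1} + p_{i-2}, q_i = a_i*q_{i-1} + q_{i-2} with p_{-2}=0, p_{-1}=1, q_{-2}=1, q_{-1}=0), until the denominator exceeds 64:
  i=0: a_0=4, p_0 = 4*1 + 0 = 4, q_0 = 4*0 + 1 = 1.
  i=1: a_1=1, p_1 = 1*4 + 1 = 5, q_1 = 1*1 + 0 = 1.
  i=2: a_2=1, p_2 = 1*5 + 4 = 9, q_2 = 1*1 + 1 = 2.
  i=3: a_3=4, p_3 = 4*9 + 5 = 41, q_3 = 4*2 + 1 = 9.
  i=4: a_4=9, p_4 = 9*41 + 9 = 378, q_4 = 9*9 + 2 = 83.
q_4 = 83 > 64, so the last convergent with denominator <= 64 is p_3/q_3 = 41/9.
The closest fraction with denominator <= 64 is either p_3/q_3 or the intermediate fraction (k*p_3 + p_2)/(k*q_3 + q_2) with the largest k >= 1 whose denominator stays <= 64; these approach x as k grows, and every other convergent or intermediate fraction in range is farther away.
Largest k: floor((64 - q_2)/q_3) = floor((64 - 2)/9) = 6.
That gives (6*41 + 9)/(6*9 + 2) = 255/56.
Compare the errors: |x - 41/9| = |1216*9 - 41*267|/(267*9) = 3/2403, and |x - 255/56| = |1216*56 - 255*267|/(267*56) = 11/14952.
Cross-multiplying, 11*2403 = 26433 < 44856 = 3*14952, so 11/14952 is smaller: the intermediate fraction 255/56 is closer to x than 41/9.

255/56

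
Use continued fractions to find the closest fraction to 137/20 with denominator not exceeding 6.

Expand x = 137/20 as a continued fraction with the Euclidean algorithm:
  137 = 6*20 + 17, so a_0 = 6.
  20 = 1*17 + 3, so a_1 = 1.
  17 = 5*3 + 2, so a_2 = 5.
  3 = 1*2 + 1, so a_3 = 1.
  2 = 2*1 + 0, so a_4 = 2.
so x = [6; 1, 5, 1, 2].
Convergents (p_i = a_i*p_{i-1} + p_{i-2}, q_i = a_i*q_{i-1} + q_{i-2} with p_{-2}=0, p_{-1}=1, q_{-2}=1, q_{-1}=0), until the denominator exceeds 6:
  i=0: a_0=6, p_0 = 6*1 + 0 = 6, q_0 = 6*0 + 1 = 1.
  i=1: a_1=1, p_1 = 1*6 + 1 = 7, q_1 = 1*1 + 0 = 1.
  i=2: a_2=5, p_2 = 5*7 + 6 = 41, q_2 = 5*1 + 1 = 6.
  i=3: a_3=1, p_3 = 1*41 + 7 = 48, q_3 = 1*6 + 1 = 7.
q_3 = 7 > 6, so the last convergent with denominator <= 6 is p_2/q_2 = 41/6.
The closest fraction with denominator <= 6 is either p_2/q_2 or the intermediate fraction (k*p_2 + p_1)/(k*q_2 + q_1) with the largest k >= 1 whose denominator stays <= 6; these approach x as k grows, and every other convergent or intermediate fraction in range is farther away.
Largest k: floor((6 - q_1)/q_2) = floor((6 - 1)/6) = 0.
Since k = 0, no intermediate fraction beyond p_2/q_2 has denominator <= 6, so the convergent 41/6 is the closest (its error is |137*6 - 41*20|/(20*6) = 2/120).

41/6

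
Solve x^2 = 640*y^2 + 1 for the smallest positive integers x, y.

(x, y) = (1039681, 41097)

First expand sqrt(640) as a continued fraction. With x_i = (sqrt(640) + m_i)/d_i and (m_0, d_0) = (0, 1): a_0 = floor(sqrt(640)) = 25, since 25^2 = 625 <= 640 < 676 = 26^2.
Iterate m_{i+1} = d_i*a_i - m_i, d_{i+1} = (640 - m_{i+1}^2)/d_i, a_{i+1} = floor((a_0 + m_{i+1})/d_{i+1}):
  m_1 = 1*25 - 0 = 25, d_1 = (640 - 25^2)/1 = 15/1 = 15, a_1 = floor((25 + 25)/15) = 3.
  m_2 = 15*3 - 25 = 20, d_2 = (640 - 20^2)/15 = 240/15 = 16, a_2 = floor((25 + 20)/16) = 2.
  m_3 = 16*2 - 20 = 12, d_3 = (640 - 12^2)/16 = 496/16 = 31, a_3 = floor((25 + 12)/31) = 1.
  m_4 = 31*1 - 12 = 19, d_4 = (640 - 19^2)/31 = 279/31 = 9, a_4 = floor((25 + 19)/9) = 4.
  m_5 = 9*4 - 19 = 17, d_5 = (640 - 17^2)/9 = 351/9 = 39, a_5 = floor((25 + 17)/39) = 1.
  m_6 = 39*1 - 17 = 22, d_6 = (640 - 22^2)/39 = 156/39 = 4, a_6 = floor((25 + 22)/4) = 11.
  m_7 = 4*11 - 22 = 22, d_7 = (640 - 22^2)/4 = 156/4 = 39, a_7 = floor((25 + 22)/39) = 1.
  m_8 = 39*1 - 22 = 17, d_8 = (640 - 17^2)/39 = 351/39 = 9, a_8 = floor((25 + 17)/9) = 4.
  m_9 = 9*4 - 17 = 19, d_9 = (640 - 19^2)/9 = 279/9 = 31, a_9 = floor((25 + 19)/31) = 1.
  m_10 = 31*1 - 19 = 12, d_10 = (640 - 12^2)/31 = 496/31 = 16, a_10 = floor((25 + 12)/16) = 2.
  m_11 = 16*2 - 12 = 20, d_11 = (640 - 20^2)/16 = 240/16 = 15, a_11 = floor((25 + 20)/15) = 3.
  m_12 = 15*3 - 20 = 25, d_12 = (640 - 25^2)/15 = 15/15 = 1, a_12 = floor((25 + 25)/1) = 50.
  m_13 = 1*50 - 25 = 25, d_13 = (640 - 25^2)/1 = 15/1 = 15: (m_13, d_13) = (m_1, d_1) = (25, 15), so from here the quotients repeat a_1, ..., a_12; the period length is 12.
So sqrt(640) = [25; (3, 2, 1, 4, 1, 11, 1, 4, 1, 2, 3, 50)] with period length k = 12.
k is even, so the fundamental solution of x^2 - 640y^2 = 1 is (p_{k-1}, q_{k-1}) = (p_11, q_11); compute convergents through index 11.
Convergents (p_i = a_i*p_{i-1} + p_{i-2}, q_i = a_i*q_{i-1} + q_{i-2} with p_{-2}=0, p_{-1}=1, q_{-2}=1, q_{-1}=0):
  i=0: a_0=25, p_0 = 25*1 + 0 = 25, q_0 = 25*0 + 1 = 1.
  i=1: a_1=3, p_1 = 3*25 + 1 = 76, q_1 = 3*1 + 0 = 3.
  i=2: a_2=2, p_2 = 2*76 + 25 = 177, q_2 = 2*3 + 1 = 7.
  i=3: a_3=1, p_3 = 1*177 + 76 = 253, q_3 = 1*7 + 3 = 10.
  i=4: a_4=4, p_4 = 4*253 + 177 = 1189, q_4 = 4*10 + 7 = 47.
  i=5: a_5=1, p_5 = 1*1189 + 253 = 1442, q_5 = 1*47 + 10 = 57.
  i=6: a_6=11, p_6 = 11*1442 + 1189 = 17051, q_6 = 11*57 + 47 = 674.
  i=7: a_7=1, p_7 = 1*17051 + 1442 = 18493, q_7 = 1*674 + 57 = 731.
  i=8: a_8=4, p_8 = 4*18493 + 17051 = 91023, q_8 = 4*731 + 674 = 3598.
  i=9: a_9=1, p_9 = 1*91023 + 18493 = 109516, q_9 = 1*3598 + 731 = 4329.
  i=10: a_10=2, p_10 = 2*109516 + 91023 = 310055, q_10 = 2*4329 + 3598 = 12256.
  i=11: a_11=3, p_11 = 3*310055 + 109516 = 1039681, q_11 = 3*12256 + 4329 = 41097.
Check: 1039681^2 - 640*41097^2 = 1080936581761 - 1080936581760 = 1, so (x, y) = (1039681, 41097) solves the equation, and by the theorem it is the least positive solution.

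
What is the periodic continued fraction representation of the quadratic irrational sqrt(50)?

Write x_i = (sqrt(50) + m_i)/d_i with (m_0, d_0) = (0, 1). a_0 = floor(sqrt(50)) = 7, since 7^2 = 49 <= 50 < 64 = 8^2.
Iterate m_{i+1} = d_i*a_i - m_i, d_{i+1} = (50 - m_{i+1}^2)/d_i, a_{i+1} = floor((a_0 + m_{i+1})/d_{i+1}):
  m_1 = 1*7 - 0 = 7, d_1 = (50 - 7^2)/1 = 1/1 = 1, a_1 = floor((7 + 7)/1) = 14.
  m_2 = 1*14 - 7 = 7, d_2 = (50 - 7^2)/1 = 1/1 = 1: (m_2, d_2) = (m_1, d_1) = (7, 1), so from here the quotient a_1 repeats; the period length is 1.
Hence the expansion of sqrt(50) is a_0 = 7 followed by the repeating block 14 (period 1).

[7; (14)]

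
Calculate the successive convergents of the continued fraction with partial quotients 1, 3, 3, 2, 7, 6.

1/1, 4/3, 13/10, 30/23, 223/171, 1368/1049

Using the convergent recurrence p_i = a_i*p_{i-1} + p_{i-2}, q_i = a_i*q_{i-1} + q_{i-2} with p_{-2}=0, p_{-1}=1, q_{-2}=1, q_{-1}=0:
  i=0: a_0=1, p_0 = 1*1 + 0 = 1, q_0 = 1*0 + 1 = 1.
  i=1: a_1=3, p_1 = 3*1 + 1 = 4, q_1 = 3*1 + 0 = 3.
  i=2: a_2=3, p_2 = 3*4 + 1 = 13, q_2 = 3*3 + 1 = 10.
  i=3: a_3=2, p_3 = 2*13 + 4 = 30, q_3 = 2*10 + 3 = 23.
  i=4: a_4=7, p_4 = 7*30 + 13 = 223, q_4 = 7*23 + 10 = 171.
  i=5: a_5=6, p_5 = 6*223 + 30 = 1368, q_5 = 6*171 + 23 = 1049.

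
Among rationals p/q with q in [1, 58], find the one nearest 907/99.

Expand x = 907/99 as a continued fraction with the Euclidean algorithm:
  907 = 9*99 + 16, so a_0 = 9.
  99 = 6*16 + 3, so a_1 = 6.
  16 = 5*3 + 1, so a_2 = 5.
  3 = 3*1 + 0, so a_3 = 3.
so x = [9; 6, 5, 3].
Convergents (p_i = a_i*p_{i-1} + p_{i-2}, q_i = a_i*q_{i-1} + q_{i-2} with p_{-2}=0, p_{-1}=1, q_{-2}=1, q_{-1}=0), until the denominator exceeds 58:
  i=0: a_0=9, p_0 = 9*1 + 0 = 9, q_0 = 9*0 + 1 = 1.
  i=1: a_1=6, p_1 = 6*9 + 1 = 55, q_1 = 6*1 + 0 = 6.
  i=2: a_2=5, p_2 = 5*55 + 9 = 284, q_2 = 5*6 + 1 = 31.
  i=3: a_3=3, p_3 = 3*284 + 55 = 907, q_3 = 3*31 + 6 = 99.
q_3 = 99 > 58, so the last convergent with denominator <= 58 is p_2/q_2 = 284/31.
The closest fraction with denominator <= 58 is either p_2/q_2 or the intermediate fraction (k*p_2 + p_1)/(k*q_2 + q_1) with the largest k >= 1 whose denominator stays <= 58; these approach x as k grows, and every other convergent or intermediate fraction in range is farther away.
Largest k: floor((58 - q_1)/q_2) = floor((58 - 6)/31) = 1.
That gives (1*284 + 55)/(1*31 + 6) = 339/37.
Compare the errors: |x - 284/31| = |907*31 - 284*99|/(99*31) = 1/3069, and |x - 339/37| = |907*37 - 339*99|/(99*37) = 2/3663.
Cross-multiplying, 1*3663 = 3663 < 6138 = 2*3069, so 1/3069 is smaller: the convergent 284/31 is closer to x than 339/37.

284/31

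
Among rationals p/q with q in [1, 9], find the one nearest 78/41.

17/9

Expand x = 78/41 as a continued fraction with the Euclidean algorithm:
  78 = 1*41 + 37, so a_0 = 1.
  41 = 1*37 + 4, so a_1 = 1.
  37 = 9*4 + 1, so a_2 = 9.
  4 = 4*1 + 0, so a_3 = 4.
so x = [1; 1, 9, 4].
Convergents (p_i = a_i*p_{i-1} + p_{i-2}, q_i = a_i*q_{i-1} + q_{i-2} with p_{-2}=0, p_{-1}=1, q_{-2}=1, q_{-1}=0), until the denominator exceeds 9:
  i=0: a_0=1, p_0 = 1*1 + 0 = 1, q_0 = 1*0 + 1 = 1.
  i=1: a_1=1, p_1 = 1*1 + 1 = 2, q_1 = 1*1 + 0 = 1.
  i=2: a_2=9, p_2 = 9*2 + 1 = 19, q_2 = 9*1 + 1 = 10.
q_2 = 10 > 9, so the last convergent with denominator <= 9 is p_1/q_1 = 2/1.
The closest fraction with denominator <= 9 is either p_1/q_1 or the intermediate fraction (k*p_1 + p_0)/(k*q_1 + q_0) with the largest k >= 1 whose denominator stays <= 9; these approach x as k grows, and every other convergent or intermediate fraction in range is farther away.
Largest k: floor((9 - q_0)/q_1) = floor((9 - 1)/1) = 8.
That gives (8*2 + 1)/(8*1 + 1) = 17/9.
Compare the errors: |x - 2/1| = |78*1 - 2*41|/(41*1) = 4/41, and |x - 17/9| = |78*9 - 17*41|/(41*9) = 5/369.
Cross-multiplying, 5*41 = 205 < 1476 = 4*369, so 5/369 is smaller: the intermediate fraction 17/9 is closer to x than 2/1.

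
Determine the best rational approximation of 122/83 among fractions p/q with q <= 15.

Expand x = 122/83 as a continued fraction with the Euclidean algorithm:
  122 = 1*83 + 39, so a_0 = 1.
  83 = 2*39 + 5, so a_1 = 2.
  39 = 7*5 + 4, so a_2 = 7.
  5 = 1*4 + 1, so a_3 = 1.
  4 = 4*1 + 0, so a_4 = 4.
so x = [1; 2, 7, 1, 4].
Convergents (p_i = a_i*p_{i-1} + p_{i-2}, q_i = a_i*q_{i-1} + q_{i-2} with p_{-2}=0, p_{-1}=1, q_{-2}=1, q_{-1}=0), until the denominator exceeds 15:
  i=0: a_0=1, p_0 = 1*1 + 0 = 1, q_0 = 1*0 + 1 = 1.
  i=1: a_1=2, p_1 = 2*1 + 1 = 3, q_1 = 2*1 + 0 = 2.
  i=2: a_2=7, p_2 = 7*3 + 1 = 22, q_2 = 7*2 + 1 = 15.
  i=3: a_3=1, p_3 = 1*22 + 3 = 25, q_3 = 1*15 + 2 = 17.
q_3 = 17 > 15, so the last convergent with denominator <= 15 is p_2/q_2 = 22/15.
The closest fraction with denominator <= 15 is either p_2/q_2 or the intermediate fraction (k*p_2 + p_1)/(k*q_2 + q_1) with the largest k >= 1 whose denominator stays <= 15; these approach x as k grows, and every other convergent or intermediate fraction in range is farther away.
Largest k: floor((15 - q_1)/q_2) = floor((15 - 2)/15) = 0.
Since k = 0, no intermediate fraction beyond p_2/q_2 has denominator <= 15, so the convergent 22/15 is the closest (its error is |122*15 - 22*83|/(83*15) = 4/1245).

22/15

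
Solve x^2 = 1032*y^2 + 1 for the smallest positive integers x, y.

(x, y) = (257, 8)

First expand sqrt(1032) as a continued fraction. With x_i = (sqrt(1032) + m_i)/d_i and (m_0, d_0) = (0, 1): a_0 = floor(sqrt(1032)) = 32, since 32^2 = 1024 <= 1032 < 1089 = 33^2.
Iterate m_{i+1} = d_i*a_i - m_i, d_{i+1} = (1032 - m_{i+1}^2)/d_i, a_{i+1} = floor((a_0 + m_{i+1})/d_{i+1}):
  m_1 = 1*32 - 0 = 32, d_1 = (1032 - 32^2)/1 = 8/1 = 8, a_1 = floor((32 + 32)/8) = 8.
  m_2 = 8*8 - 32 = 32, d_2 = (1032 - 32^2)/8 = 8/8 = 1, a_2 = floor((32 + 32)/1) = 64.
  m_3 = 1*64 - 32 = 32, d_3 = (1032 - 32^2)/1 = 8/1 = 8: (m_3, d_3) = (m_1, d_1) = (32, 8), so from here the quotients repeat a_1, a_2; the period length is 2.
So sqrt(1032) = [32; (8, 64)] with period length k = 2.
k is even, so the fundamental solution of x^2 - 1032y^2 = 1 is (p_{k-1}, q_{k-1}) = (p_1, q_1); compute convergents through index 1.
Convergents (p_i = a_i*p_{i-1} + p_{i-2}, q_i = a_i*q_{i-1} + q_{i-2} with p_{-2}=0, p_{-1}=1, q_{-2}=1, q_{-1}=0):
  i=0: a_0=32, p_0 = 32*1 + 0 = 32, q_0 = 32*0 + 1 = 1.
  i=1: a_1=8, p_1 = 8*32 + 1 = 257, q_1 = 8*1 + 0 = 8.
Check: 257^2 - 1032*8^2 = 66049 - 66048 = 1, so (x, y) = (257, 8) solves the equation, and by the theorem it is the least positive solution.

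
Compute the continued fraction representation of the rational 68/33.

[2; 16, 2]

Run the Euclidean algorithm on 68 and 33; the successive quotients are the partial quotients a_0, a_1, ... (each step inverts the fractional part left over by the previous one):
  68 = 2*33 + 2, so a_0 = 2.
  33 = 16*2 + 1, so a_1 = 16.
  2 = 2*1 + 0, so a_2 = 2.
The remainder reaches 0 after 3 divisions, so the expansion has 3 partial quotients, read off in order.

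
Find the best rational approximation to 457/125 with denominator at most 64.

117/32

Expand x = 457/125 as a continued fraction with the Euclidean algorithm:
  457 = 3*125 + 82, so a_0 = 3.
  125 = 1*82 + 43, so a_1 = 1.
  82 = 1*43 + 39, so a_2 = 1.
  43 = 1*39 + 4, so a_3 = 1.
  39 = 9*4 + 3, so a_4 = 9.
  4 = 1*3 + 1, so a_5 = 1.
  3 = 3*1 + 0, so a_6 = 3.
so x = [3; 1, 1, 1, 9, 1, 3].
Convergents (p_i = a_i*p_{i-1} + p_{i-2}, q_i = a_i*q_{i-1} + q_{i-2} with p_{-2}=0, p_{-1}=1, q_{-2}=1, q_{-1}=0), until the denominator exceeds 64:
  i=0: a_0=3, p_0 = 3*1 + 0 = 3, q_0 = 3*0 + 1 = 1.
  i=1: a_1=1, p_1 = 1*3 + 1 = 4, q_1 = 1*1 + 0 = 1.
  i=2: a_2=1, p_2 = 1*4 + 3 = 7, q_2 = 1*1 + 1 = 2.
  i=3: a_3=1, p_3 = 1*7 + 4 = 11, q_3 = 1*2 + 1 = 3.
  i=4: a_4=9, p_4 = 9*11 + 7 = 106, q_4 = 9*3 + 2 = 29.
  i=5: a_5=1, p_5 = 1*106 + 11 = 117, q_5 = 1*29 + 3 = 32.
  i=6: a_6=3, p_6 = 3*117 + 106 = 457, q_6 = 3*32 + 29 = 125.
q_6 = 125 > 64, so the last convergent with denominator <= 64 is p_5/q_5 = 117/32.
The closest fraction with denominator <= 64 is either p_5/q_5 or the intermediate fraction (k*p_5 + p_4)/(k*q_5 + q_4) with the largest k >= 1 whose denominator stays <= 64; these approach x as k grows, and every other convergent or intermediate fraction in range is farther away.
Largest k: floor((64 - q_4)/q_5) = floor((64 - 29)/32) = 1.
That gives (1*117 + 106)/(1*32 + 29) = 223/61.
Compare the errors: |x - 117/32| = |457*32 - 117*125|/(125*32) = 1/4000, and |x - 223/61| = |457*61 - 223*125|/(125*61) = 2/7625.
Cross-multiplying, 1*7625 = 7625 < 8000 = 2*4000, so 1/4000 is smaller: the convergent 117/32 is closer to x than 223/61.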